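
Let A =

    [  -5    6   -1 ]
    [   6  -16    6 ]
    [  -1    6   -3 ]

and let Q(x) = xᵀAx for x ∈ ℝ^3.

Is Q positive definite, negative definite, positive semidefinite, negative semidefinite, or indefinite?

Symmetric row and column elimination reduces A to a congruent diagonal form with pivots -5, -44/5, -2/11.
Counting signs: 3 negative.
Hence Q is negative definite.

negative definite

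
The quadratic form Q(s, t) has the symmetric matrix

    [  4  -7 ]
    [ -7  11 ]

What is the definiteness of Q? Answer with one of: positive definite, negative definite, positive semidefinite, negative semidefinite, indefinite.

indefinite

Applying the same elementary operations to the rows and columns of A produces a congruent diagonal matrix with entries 4, -5/4.
So there are 1 positive, 1 negative pivots.
Hence Q is indefinite.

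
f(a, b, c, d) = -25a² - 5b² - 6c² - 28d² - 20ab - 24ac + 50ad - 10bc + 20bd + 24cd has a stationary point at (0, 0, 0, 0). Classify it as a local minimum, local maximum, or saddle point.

The Hessian at the origin is H = [[-50, -20, -24, 50], [-20, -10, -10, 20], [-24, -10, -12, 24], [50, 20, 24, -56]].
Symmetric row and column elimination reduces H to a congruent diagonal form with pivots -50, -2, -2/5, -6.
That gives 4 negative pivots.
H is negative definite, so the origin is a strict local maximum.

local maximum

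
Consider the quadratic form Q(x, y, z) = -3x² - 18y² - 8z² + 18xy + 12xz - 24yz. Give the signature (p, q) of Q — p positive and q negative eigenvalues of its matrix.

The symmetric matrix is A = [[-3, 9, 6], [9, -18, -12], [6, -12, -8]].
Applying the same elementary operations to the rows and columns of A produces a congruent diagonal matrix with entries -3, 9, 0.
That gives 1 positive, 1 negative, 1 zero pivots.

(1, 1)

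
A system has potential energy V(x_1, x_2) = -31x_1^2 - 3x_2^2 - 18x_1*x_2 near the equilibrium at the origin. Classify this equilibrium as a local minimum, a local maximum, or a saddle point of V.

The Hessian at the origin is H = [[-62, -18], [-18, -6]].
det H = -62·-6 − (-18)² = 48 > 0 and H[1,1] = -62 < 0, so H is negative definite.
Therefore the origin is a local maximum.

local maximum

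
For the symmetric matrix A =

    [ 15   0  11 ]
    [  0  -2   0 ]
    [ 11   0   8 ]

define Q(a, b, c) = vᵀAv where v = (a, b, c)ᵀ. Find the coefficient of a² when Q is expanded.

The coefficient of a² is the diagonal entry A[1,1] = 15.

15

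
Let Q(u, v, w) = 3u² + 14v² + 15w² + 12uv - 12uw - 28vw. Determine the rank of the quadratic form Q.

3

Write A = [[3, 6, -6], [6, 14, -14], [-6, -14, 15]].
Row-reducing A symmetrically gives the diagonal entries 3, 2, 1.
That gives 3 positive pivots.
The rank is the number of nonzero pivots: 3.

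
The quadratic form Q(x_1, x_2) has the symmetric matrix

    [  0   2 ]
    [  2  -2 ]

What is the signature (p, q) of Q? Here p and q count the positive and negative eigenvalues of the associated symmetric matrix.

By Sylvester's law of inertia any congruent diagonalization of A has 1 positive, 1 negative and 0 zero entries.

(1, 1)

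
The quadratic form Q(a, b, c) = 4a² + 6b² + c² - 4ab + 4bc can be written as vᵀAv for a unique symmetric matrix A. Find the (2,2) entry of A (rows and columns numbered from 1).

6

The coefficient of b² in Q is 6, and that is exactly A[2,2].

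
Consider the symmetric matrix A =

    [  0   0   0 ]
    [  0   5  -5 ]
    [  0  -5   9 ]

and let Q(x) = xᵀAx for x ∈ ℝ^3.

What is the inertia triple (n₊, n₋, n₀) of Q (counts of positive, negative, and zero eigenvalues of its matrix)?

Row-reducing A symmetrically gives the diagonal entries 0, 5, 4.
Counting signs: 2 positive, 1 zero.

(2, 0, 1)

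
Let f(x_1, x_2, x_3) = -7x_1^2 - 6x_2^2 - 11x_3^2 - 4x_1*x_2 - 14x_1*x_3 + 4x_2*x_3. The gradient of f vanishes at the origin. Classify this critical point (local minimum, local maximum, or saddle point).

local maximum

The Hessian at the origin is H = [[-14, -4, -14], [-4, -12, 4], [-14, 4, -22]].
Symmetric row and column elimination reduces H to a congruent diagonal form with pivots -14, -76/7, -40/19.
Counting signs: 3 negative.
H is negative definite, so the origin is a strict local maximum.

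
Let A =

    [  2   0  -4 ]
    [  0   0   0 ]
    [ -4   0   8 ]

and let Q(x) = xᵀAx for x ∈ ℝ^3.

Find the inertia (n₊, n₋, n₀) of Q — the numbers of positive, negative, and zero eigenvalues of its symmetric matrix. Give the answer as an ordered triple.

Row-reducing A symmetrically gives the diagonal entries 2, 0, 0.
Counting signs: 1 positive, 2 zero.

(1, 0, 2)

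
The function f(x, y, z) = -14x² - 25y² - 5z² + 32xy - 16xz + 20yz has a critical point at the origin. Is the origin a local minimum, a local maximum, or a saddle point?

The Hessian at the origin is H = [[-28, 32, -16], [32, -50, 20], [-16, 20, -10]].
Symmetric row and column elimination reduces H to a congruent diagonal form with pivots -28, -94/7, -30/47.
That gives 3 negative pivots.
H is negative definite, so the origin is a strict local maximum.

local maximum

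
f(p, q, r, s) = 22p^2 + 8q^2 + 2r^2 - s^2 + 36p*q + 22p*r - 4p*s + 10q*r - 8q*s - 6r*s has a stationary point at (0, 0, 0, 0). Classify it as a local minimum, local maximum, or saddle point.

The Hessian at the origin is H = [[44, 36, 22, -4], [36, 16, 10, -8], [22, 10, 4, -6], [-4, -8, -6, -2]].
An LDLᵀ factorisation of H has diagonal entries 44, -148/11, -83/37, -6/83.
Counting signs: 1 positive, 3 negative.
H is indefinite, so the origin is a saddle point.

saddle point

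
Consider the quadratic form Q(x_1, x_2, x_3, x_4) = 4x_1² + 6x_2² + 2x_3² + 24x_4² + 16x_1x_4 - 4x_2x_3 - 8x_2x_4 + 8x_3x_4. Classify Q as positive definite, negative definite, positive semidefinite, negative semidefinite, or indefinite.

The associated matrix is A = [[4, 0, 0, 8], [0, 6, -2, -4], [0, -2, 2, 4], [8, -4, 4, 24]].
Applying the same elementary operations to the rows and columns of A produces a congruent diagonal matrix with entries 4, 6, 4/3, 0.
So there are 3 positive, 1 zero pivots.
Hence Q is positive semidefinite.

positive semidefinite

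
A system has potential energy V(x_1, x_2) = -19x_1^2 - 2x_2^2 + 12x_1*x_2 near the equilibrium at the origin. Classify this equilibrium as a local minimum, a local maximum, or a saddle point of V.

local maximum

The Hessian at the origin is H = [[-38, 12], [12, -4]].
det H = -38·-4 − (12)² = 8 > 0 and H[1,1] = -38 < 0, so H is negative definite.
Therefore the origin is a local maximum.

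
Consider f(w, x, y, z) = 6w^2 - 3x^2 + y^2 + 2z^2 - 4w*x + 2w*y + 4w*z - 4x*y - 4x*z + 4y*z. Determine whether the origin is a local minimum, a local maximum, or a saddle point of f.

saddle point

The Hessian at the origin is H = [[12, -4, 2, 4], [-4, -6, -4, -4], [2, -4, 2, 4], [4, -4, 4, 4]].
Symmetric row and column elimination reduces H to a congruent diagonal form with pivots 12, -22/3, 35/11, -20/7.
That gives 2 positive, 2 negative pivots.
H is indefinite, so the origin is a saddle point.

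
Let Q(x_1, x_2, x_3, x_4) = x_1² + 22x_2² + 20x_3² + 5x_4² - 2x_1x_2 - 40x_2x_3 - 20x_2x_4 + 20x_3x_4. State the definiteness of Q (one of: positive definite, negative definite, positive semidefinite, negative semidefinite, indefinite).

The associated matrix is A = [[1, -1, 0, 0], [-1, 22, -20, -10], [0, -20, 20, 10], [0, -10, 10, 5]].
Congruent diagonalization of A (simultaneous row and column reduction) yields pivots 1, 21, 20/21, 0.
Counting signs: 3 positive, 1 zero.
Hence Q is positive semidefinite.

positive semidefinite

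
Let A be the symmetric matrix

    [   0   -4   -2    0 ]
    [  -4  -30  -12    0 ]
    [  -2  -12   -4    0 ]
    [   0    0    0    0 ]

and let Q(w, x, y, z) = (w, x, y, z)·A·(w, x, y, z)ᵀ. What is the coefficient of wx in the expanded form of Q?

-8

The coefficient of wx is A[1,2] + A[2,1] = 2·(-4) = -8.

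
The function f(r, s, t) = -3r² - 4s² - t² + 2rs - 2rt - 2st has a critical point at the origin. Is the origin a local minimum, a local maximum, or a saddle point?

local maximum

The Hessian at the origin is H = [[-6, 2, -2], [2, -8, -2], [-2, -2, -2]].
Applying the same elementary operations to the rows and columns of H produces a congruent diagonal matrix with entries -6, -22/3, -4/11.
That gives 3 negative pivots.
H is negative definite, so the origin is a strict local maximum.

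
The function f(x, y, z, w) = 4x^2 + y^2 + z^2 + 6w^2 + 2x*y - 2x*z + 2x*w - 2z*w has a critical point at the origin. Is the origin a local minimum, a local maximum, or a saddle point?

local minimum

The Hessian at the origin is H = [[8, 2, -2, 2], [2, 2, 0, 0], [-2, 0, 2, -2], [2, 0, -2, 12]].
Congruent diagonalization of H (simultaneous row and column reduction) yields pivots 8, 3/2, 4/3, 10.
That gives 4 positive pivots.
H is positive definite, so the origin is a strict local minimum.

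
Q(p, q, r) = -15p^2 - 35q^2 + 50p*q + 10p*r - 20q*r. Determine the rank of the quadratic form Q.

3

The symmetric matrix is A = [[-15, 25, 5], [25, -35, -10], [5, -10, 0]].
An LDLᵀ factorisation of A has diagonal entries -15, 20/3, 5/4.
So there are 2 positive, 1 negative pivots.
The rank is the number of nonzero pivots: 3.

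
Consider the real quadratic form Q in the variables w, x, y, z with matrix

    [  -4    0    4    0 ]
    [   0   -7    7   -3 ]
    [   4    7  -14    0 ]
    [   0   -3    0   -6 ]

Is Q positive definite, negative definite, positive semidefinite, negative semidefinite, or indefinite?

Symmetric row and column elimination reduces A to a congruent diagonal form with pivots -4, -7, -3, -12/7.
Counting signs: 4 negative.
Hence Q is negative definite.

negative definite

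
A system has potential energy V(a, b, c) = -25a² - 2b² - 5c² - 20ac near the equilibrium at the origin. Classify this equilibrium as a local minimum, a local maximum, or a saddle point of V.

The Hessian at the origin is H = [[-50, 0, -20], [0, -4, 0], [-20, 0, -10]].
Congruent diagonalization of H (simultaneous row and column reduction) yields pivots -50, -4, -2.
So there are 3 negative pivots.
H is negative definite, so the origin is a strict local maximum.

local maximum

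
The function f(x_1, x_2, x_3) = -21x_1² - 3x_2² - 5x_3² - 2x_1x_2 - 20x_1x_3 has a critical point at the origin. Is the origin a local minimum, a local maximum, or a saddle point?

The Hessian at the origin is H = [[-42, -2, -20], [-2, -6, 0], [-20, 0, -10]].
Symmetric row and column elimination reduces H to a congruent diagonal form with pivots -42, -124/21, -10/31.
So there are 3 negative pivots.
H is negative definite, so the origin is a strict local maximum.

local maximum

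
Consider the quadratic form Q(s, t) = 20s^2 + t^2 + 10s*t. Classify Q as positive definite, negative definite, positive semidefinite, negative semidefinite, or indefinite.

Write A = [[20, 5], [5, 1]].
Symmetric row and column elimination reduces A to a congruent diagonal form with pivots 20, -1/4.
So there are 1 positive, 1 negative pivots.
Hence Q is indefinite.

indefinite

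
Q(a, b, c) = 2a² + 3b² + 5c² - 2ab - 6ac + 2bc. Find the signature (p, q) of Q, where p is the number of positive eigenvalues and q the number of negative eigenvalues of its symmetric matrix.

Write A = [[2, -1, -3], [-1, 3, 1], [-3, 1, 5]].
Symmetric row and column elimination reduces A to a congruent diagonal form with pivots 2, 5/2, 2/5.
Counting signs: 3 positive.

(3, 0)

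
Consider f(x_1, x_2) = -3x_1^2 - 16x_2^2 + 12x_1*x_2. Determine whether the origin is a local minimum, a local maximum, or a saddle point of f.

local maximum

The Hessian at the origin is H = [[-6, 12], [12, -32]].
det H = -6·-32 − (12)² = 48 > 0 and H[1,1] = -6 < 0, so H is negative definite.
Therefore the origin is a local maximum.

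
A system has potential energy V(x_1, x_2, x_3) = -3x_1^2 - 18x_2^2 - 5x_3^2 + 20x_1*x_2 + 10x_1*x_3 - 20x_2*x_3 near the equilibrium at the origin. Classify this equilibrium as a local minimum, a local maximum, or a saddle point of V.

The Hessian at the origin is H = [[-6, 20, 10], [20, -36, -20], [10, -20, -10]].
Congruent diagonalization of H (simultaneous row and column reduction) yields pivots -6, 92/3, 20/23.
Counting signs: 2 positive, 1 negative.
H is indefinite, so the origin is a saddle point.

saddle point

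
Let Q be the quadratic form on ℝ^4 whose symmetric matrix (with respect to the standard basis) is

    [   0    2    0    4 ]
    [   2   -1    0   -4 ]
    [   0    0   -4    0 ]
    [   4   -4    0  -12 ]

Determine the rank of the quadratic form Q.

Row reduction of A gives 3 nonzero rows, so rank A = 3.

3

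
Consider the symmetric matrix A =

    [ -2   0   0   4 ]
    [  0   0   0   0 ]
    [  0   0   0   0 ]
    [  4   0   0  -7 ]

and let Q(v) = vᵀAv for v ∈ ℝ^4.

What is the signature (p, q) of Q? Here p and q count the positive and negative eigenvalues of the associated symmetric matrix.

(1, 1)

Congruent diagonalization of A (simultaneous row and column reduction) yields pivots -2, 0, 0, 1.
That gives 1 positive, 1 negative, 2 zero pivots.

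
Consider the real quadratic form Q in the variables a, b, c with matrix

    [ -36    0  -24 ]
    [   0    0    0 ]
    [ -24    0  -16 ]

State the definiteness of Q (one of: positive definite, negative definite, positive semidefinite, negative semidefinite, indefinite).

Congruent diagonalization of A (simultaneous row and column reduction) yields pivots -36, 0, 0.
Counting signs: 1 negative, 2 zero.
Hence Q is negative semidefinite.

negative semidefinite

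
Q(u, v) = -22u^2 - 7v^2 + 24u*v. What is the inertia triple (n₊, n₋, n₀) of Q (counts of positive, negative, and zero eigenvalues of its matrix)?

Write A = [[-22, 12], [12, -7]].
An LDLᵀ factorisation of A has diagonal entries -22, -5/11.
So there are 2 negative pivots.

(0, 2, 0)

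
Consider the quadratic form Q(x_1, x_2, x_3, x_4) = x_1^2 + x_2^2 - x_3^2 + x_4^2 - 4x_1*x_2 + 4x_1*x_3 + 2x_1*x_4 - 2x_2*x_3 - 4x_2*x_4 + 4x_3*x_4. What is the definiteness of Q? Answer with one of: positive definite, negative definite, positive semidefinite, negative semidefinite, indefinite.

Write A = [[1, -2, 2, 1], [-2, 1, -1, -2], [2, -1, -1, 2], [1, -2, 2, 1]].
Applying the same elementary operations to the rows and columns of A produces a congruent diagonal matrix with entries 1, -3, -2, 0.
So there are 1 positive, 2 negative, 1 zero pivots.
Hence Q is indefinite.

indefinite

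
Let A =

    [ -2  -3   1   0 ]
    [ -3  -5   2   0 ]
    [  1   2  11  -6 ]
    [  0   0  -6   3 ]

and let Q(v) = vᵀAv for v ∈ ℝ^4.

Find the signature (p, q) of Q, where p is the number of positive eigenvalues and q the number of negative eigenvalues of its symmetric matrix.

Applying the same elementary operations to the rows and columns of A produces a congruent diagonal matrix with entries -2, -1/2, 12, 0.
That gives 1 positive, 2 negative, 1 zero pivots.

(1, 2)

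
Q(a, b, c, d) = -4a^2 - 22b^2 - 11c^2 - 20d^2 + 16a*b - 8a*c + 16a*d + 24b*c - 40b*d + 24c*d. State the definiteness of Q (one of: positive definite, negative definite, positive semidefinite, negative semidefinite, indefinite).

The symmetric matrix is A = [[-4, 8, -4, 8], [8, -22, 12, -20], [-4, 12, -11, 12], [8, -20, 12, -20]].
Symmetric row and column elimination reduces A to a congruent diagonal form with pivots -4, -6, -13/3, -12/13.
Counting signs: 4 negative.
Hence Q is negative definite.

negative definite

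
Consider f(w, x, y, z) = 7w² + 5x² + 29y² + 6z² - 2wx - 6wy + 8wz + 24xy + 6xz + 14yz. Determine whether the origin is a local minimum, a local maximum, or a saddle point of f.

local minimum

The Hessian at the origin is H = [[14, -2, -6, 8], [-2, 10, 24, 6], [-6, 24, 58, 14], [8, 6, 14, 12]].
Row-reducing H symmetrically gives the diagonal entries 14, 68/7, 5/17, 8/5.
So there are 4 positive pivots.
H is positive definite, so the origin is a strict local minimum.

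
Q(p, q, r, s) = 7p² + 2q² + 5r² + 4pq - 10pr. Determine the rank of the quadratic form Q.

2

Write A = [[7, 2, -5, 0], [2, 2, 0, 0], [-5, 0, 5, 0], [0, 0, 0, 0]].
Row-reducing A symmetrically gives the diagonal entries 7, 10/7, 0, 0.
That gives 2 positive, 2 zero pivots.
The rank is the number of nonzero pivots: 2.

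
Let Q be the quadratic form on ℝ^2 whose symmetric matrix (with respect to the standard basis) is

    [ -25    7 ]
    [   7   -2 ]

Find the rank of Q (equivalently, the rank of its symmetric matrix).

2

Congruent diagonalization of A (simultaneous row and column reduction) yields pivots -25, -1/25.
Counting signs: 2 negative.
The rank is the number of nonzero pivots: 2.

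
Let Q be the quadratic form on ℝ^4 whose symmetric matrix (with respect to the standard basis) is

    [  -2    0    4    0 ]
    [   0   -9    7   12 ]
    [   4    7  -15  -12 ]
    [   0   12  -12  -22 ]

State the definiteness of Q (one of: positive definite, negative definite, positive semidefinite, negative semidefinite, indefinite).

negative definite

Applying the same elementary operations to the rows and columns of A produces a congruent diagonal matrix with entries -2, -9, -14/9, -10/7.
That gives 4 negative pivots.
Hence Q is negative definite.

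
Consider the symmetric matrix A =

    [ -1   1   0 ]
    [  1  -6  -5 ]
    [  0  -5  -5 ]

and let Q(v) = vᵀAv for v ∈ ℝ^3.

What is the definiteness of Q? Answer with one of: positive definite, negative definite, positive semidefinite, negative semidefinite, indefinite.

Symmetric row and column elimination reduces A to a congruent diagonal form with pivots -1, -5, 0.
That gives 2 negative, 1 zero pivots.
Hence Q is negative semidefinite.

negative semidefinite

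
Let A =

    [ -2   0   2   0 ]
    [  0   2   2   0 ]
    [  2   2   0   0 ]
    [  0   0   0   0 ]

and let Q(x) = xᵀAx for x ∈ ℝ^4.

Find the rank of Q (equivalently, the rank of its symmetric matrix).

Symmetric row and column elimination reduces A to a congruent diagonal form with pivots -2, 2, 0, 0.
That gives 1 positive, 1 negative, 2 zero pivots.
The rank is the number of nonzero pivots: 2.

2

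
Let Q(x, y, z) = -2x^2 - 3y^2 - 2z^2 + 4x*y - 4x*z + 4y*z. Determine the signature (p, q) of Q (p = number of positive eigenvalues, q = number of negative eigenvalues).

The associated matrix is A = [[-2, 2, -2], [2, -3, 2], [-2, 2, -2]].
Applying the same elementary operations to the rows and columns of A produces a congruent diagonal matrix with entries -2, -1, 0.
That gives 2 negative, 1 zero pivots.

(0, 2)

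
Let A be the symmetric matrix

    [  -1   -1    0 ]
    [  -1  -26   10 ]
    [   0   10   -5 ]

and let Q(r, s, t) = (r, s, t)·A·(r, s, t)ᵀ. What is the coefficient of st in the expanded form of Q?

20

The coefficient of st is A[2,3] + A[3,2] = 2·10 = 20.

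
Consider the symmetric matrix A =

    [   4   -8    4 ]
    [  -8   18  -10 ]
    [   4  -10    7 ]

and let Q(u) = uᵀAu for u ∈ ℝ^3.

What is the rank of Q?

3

Row-reducing A symmetrically gives the diagonal entries 4, 2, 1.
That gives 3 positive pivots.
The rank is the number of nonzero pivots: 3.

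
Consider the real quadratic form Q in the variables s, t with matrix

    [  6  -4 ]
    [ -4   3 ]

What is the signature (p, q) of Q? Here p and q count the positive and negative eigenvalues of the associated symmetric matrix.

Symmetric row and column elimination reduces A to a congruent diagonal form with pivots 6, 1/3.
That gives 2 positive pivots.

(2, 0)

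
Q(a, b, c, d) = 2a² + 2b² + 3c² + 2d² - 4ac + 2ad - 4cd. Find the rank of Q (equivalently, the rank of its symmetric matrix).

4

The associated matrix is A = [[2, 0, -2, 1], [0, 2, 0, 0], [-2, 0, 3, -2], [1, 0, -2, 2]].
Applying the same elementary operations to the rows and columns of A produces a congruent diagonal matrix with entries 2, 2, 1, 1/2.
So there are 4 positive pivots.
The rank is the number of nonzero pivots: 4.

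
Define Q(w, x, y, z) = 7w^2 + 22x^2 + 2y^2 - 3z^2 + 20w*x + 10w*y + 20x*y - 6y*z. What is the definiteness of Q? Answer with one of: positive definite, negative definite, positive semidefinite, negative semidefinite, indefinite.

The associated matrix is A = [[7, 10, 5, 0], [10, 22, 10, 0], [5, 10, 2, -3], [0, 0, -3, -3]].
Row-reducing A symmetrically gives the diagonal entries 7, 54/7, -71/27, 30/71.
That gives 3 positive, 1 negative pivots.
Hence Q is indefinite.

indefinite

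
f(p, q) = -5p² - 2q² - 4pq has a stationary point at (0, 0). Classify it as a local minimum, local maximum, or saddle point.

local maximum

The Hessian at the origin is H = [[-10, -4], [-4, -4]].
det H = -10·-4 − (-4)² = 24 > 0 and H[1,1] = -10 < 0, so H is negative definite.
Therefore the origin is a local maximum.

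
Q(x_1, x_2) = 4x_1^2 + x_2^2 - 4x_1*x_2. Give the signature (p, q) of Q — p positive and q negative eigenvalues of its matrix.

The symmetric matrix is A = [[4, -2], [-2, 1]].
Row-reducing A symmetrically gives the diagonal entries 4, 0.
So there are 1 positive, 1 zero pivots.

(1, 0)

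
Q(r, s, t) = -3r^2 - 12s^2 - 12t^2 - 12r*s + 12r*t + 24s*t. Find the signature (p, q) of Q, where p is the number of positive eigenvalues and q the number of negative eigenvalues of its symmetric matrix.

(0, 1)

The symmetric matrix is A = [[-3, -6, 6], [-6, -12, 12], [6, 12, -12]].
Row-reducing A symmetrically gives the diagonal entries -3, 0, 0.
That gives 1 negative, 2 zero pivots.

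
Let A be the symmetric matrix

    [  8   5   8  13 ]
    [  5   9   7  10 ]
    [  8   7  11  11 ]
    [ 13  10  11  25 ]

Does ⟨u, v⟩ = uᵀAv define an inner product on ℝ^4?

Leading principal minors: Δ_1 = 8, Δ_2 = 47, Δ_3 = 109, Δ_4 = 30.
All leading principal minors are positive, so by Sylvester's criterion Q is positive definite.
⟨·,·⟩ is an inner product exactly when A is positive definite.

yes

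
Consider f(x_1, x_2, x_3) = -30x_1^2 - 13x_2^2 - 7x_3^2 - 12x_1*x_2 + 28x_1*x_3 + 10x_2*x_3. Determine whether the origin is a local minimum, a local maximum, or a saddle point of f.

local maximum

The Hessian at the origin is H = [[-60, -12, 28], [-12, -26, 10], [28, 10, -14]].
Symmetric row and column elimination reduces H to a congruent diagonal form with pivots -60, -118/5, -20/177.
Counting signs: 3 negative.
H is negative definite, so the origin is a strict local maximum.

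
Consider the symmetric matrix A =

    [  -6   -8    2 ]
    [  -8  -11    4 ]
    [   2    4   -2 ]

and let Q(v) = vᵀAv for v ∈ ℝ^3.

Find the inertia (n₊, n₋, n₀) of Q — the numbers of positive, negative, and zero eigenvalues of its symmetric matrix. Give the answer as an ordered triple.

(1, 2, 0)

Row-reducing A symmetrically gives the diagonal entries -6, -1/3, 4.
So there are 1 positive, 2 negative pivots.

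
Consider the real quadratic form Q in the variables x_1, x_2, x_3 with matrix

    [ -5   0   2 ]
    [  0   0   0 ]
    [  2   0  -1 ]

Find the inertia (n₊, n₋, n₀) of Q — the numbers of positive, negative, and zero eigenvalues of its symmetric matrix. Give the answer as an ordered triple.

(0, 2, 1)

Row-reducing A symmetrically gives the diagonal entries -5, 0, -1/5.
Counting signs: 2 negative, 1 zero.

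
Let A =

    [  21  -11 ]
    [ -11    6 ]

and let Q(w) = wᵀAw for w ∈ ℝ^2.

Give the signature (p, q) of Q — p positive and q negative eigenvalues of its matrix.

Row-reducing A symmetrically gives the diagonal entries 21, 5/21.
So there are 2 positive pivots.

(2, 0)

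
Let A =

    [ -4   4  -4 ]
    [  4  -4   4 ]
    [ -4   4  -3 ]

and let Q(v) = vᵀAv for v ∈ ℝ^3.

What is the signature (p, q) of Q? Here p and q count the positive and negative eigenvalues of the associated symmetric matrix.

Symmetric row and column elimination reduces A to a congruent diagonal form with pivots -4, 0, 1.
That gives 1 positive, 1 negative, 1 zero pivots.

(1, 1)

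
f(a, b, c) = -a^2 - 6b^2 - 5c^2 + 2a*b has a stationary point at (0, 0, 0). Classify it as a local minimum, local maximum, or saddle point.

local maximum

The Hessian at the origin is H = [[-2, 2, 0], [2, -12, 0], [0, 0, -10]].
Congruent diagonalization of H (simultaneous row and column reduction) yields pivots -2, -10, -10.
So there are 3 negative pivots.
H is negative definite, so the origin is a strict local maximum.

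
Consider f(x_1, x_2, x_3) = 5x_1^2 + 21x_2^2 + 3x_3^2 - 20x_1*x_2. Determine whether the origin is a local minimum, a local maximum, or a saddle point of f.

The Hessian at the origin is H = [[10, -20, 0], [-20, 42, 0], [0, 0, 6]].
Symmetric row and column elimination reduces H to a congruent diagonal form with pivots 10, 2, 6.
So there are 3 positive pivots.
H is positive definite, so the origin is a strict local minimum.

local minimum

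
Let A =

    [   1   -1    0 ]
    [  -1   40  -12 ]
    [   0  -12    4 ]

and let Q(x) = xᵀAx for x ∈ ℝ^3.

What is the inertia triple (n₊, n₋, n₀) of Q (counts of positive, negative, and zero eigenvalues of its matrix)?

(3, 0, 0)

Congruent diagonalization of A (simultaneous row and column reduction) yields pivots 1, 39, 4/13.
That gives 3 positive pivots.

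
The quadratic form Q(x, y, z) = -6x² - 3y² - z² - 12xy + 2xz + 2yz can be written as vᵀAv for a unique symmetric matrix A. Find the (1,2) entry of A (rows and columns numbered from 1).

The coefficient of x·y in Q is -12. For a symmetric A this equals A[1,2] + A[2,1] = 2·A[1,2].
So A[1,2] = -12/2 = -6.

-6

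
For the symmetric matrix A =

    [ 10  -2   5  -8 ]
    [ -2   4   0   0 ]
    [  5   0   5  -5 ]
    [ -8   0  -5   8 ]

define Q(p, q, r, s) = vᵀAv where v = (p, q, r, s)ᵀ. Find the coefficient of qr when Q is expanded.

0

The coefficient of qr is A[2,3] + A[3,2] = 2·0 = 0.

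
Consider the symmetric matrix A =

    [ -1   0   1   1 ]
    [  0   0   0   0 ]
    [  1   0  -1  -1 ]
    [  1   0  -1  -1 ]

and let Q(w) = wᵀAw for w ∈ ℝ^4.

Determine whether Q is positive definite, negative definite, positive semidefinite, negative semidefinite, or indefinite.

Row-reducing A symmetrically gives the diagonal entries -1, 0, 0, 0.
Counting signs: 1 negative, 3 zero.
Hence Q is negative semidefinite.

negative semidefinite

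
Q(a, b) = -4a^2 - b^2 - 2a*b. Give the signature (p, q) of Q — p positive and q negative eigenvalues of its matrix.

The symmetric matrix is A = [[-4, -1], [-1, -1]].
Row-reducing A symmetrically gives the diagonal entries -4, -3/4.
That gives 2 negative pivots.

(0, 2)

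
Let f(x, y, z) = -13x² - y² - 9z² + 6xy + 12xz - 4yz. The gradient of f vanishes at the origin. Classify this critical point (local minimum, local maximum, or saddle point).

The Hessian at the origin is H = [[-26, 6, 12], [6, -2, -4], [12, -4, -18]].
Congruent diagonalization of H (simultaneous row and column reduction) yields pivots -26, -8/13, -10.
So there are 3 negative pivots.
H is negative definite, so the origin is a strict local maximum.

local maximum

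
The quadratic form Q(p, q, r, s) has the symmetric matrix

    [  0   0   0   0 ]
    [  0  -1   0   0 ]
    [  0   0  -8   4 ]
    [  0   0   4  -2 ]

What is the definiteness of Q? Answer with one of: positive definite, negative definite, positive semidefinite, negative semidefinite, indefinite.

Congruent diagonalization of A (simultaneous row and column reduction) yields pivots 0, -1, -8, 0.
So there are 2 negative, 2 zero pivots.
Hence Q is negative semidefinite.

negative semidefinite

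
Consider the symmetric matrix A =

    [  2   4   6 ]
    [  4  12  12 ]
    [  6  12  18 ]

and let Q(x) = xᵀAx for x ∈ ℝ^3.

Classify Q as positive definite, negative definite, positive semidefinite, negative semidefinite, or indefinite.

Congruent diagonalization of A (simultaneous row and column reduction) yields pivots 2, 4, 0.
That gives 2 positive, 1 zero pivots.
Hence Q is positive semidefinite.

positive semidefinite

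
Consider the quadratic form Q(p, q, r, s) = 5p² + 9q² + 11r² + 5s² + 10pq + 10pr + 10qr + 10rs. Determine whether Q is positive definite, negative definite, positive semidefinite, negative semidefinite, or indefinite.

positive definite

The symmetric matrix of Q is A = [[5, 5, 5, 0], [5, 9, 5, 0], [5, 5, 11, 5], [0, 0, 5, 5]].
Leading principal minors: Δ_1 = 5, Δ_2 = 20, Δ_3 = 120, Δ_4 = 100.
All leading principal minors are positive, so by Sylvester's criterion Q is positive definite.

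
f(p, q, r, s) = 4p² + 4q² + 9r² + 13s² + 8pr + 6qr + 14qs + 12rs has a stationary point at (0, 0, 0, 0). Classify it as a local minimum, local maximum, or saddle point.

local minimum

The Hessian at the origin is H = [[8, 0, 8, 0], [0, 8, 6, 14], [8, 6, 18, 12], [0, 14, 12, 26]].
Congruent diagonalization of H (simultaneous row and column reduction) yields pivots 8, 8, 11/2, 12/11.
So there are 4 positive pivots.
H is positive definite, so the origin is a strict local minimum.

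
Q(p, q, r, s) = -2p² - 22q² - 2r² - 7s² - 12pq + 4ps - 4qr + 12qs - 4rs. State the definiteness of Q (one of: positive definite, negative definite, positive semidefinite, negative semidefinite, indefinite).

negative definite

The symmetric matrix is A = [[-2, -6, 0, 2], [-6, -22, -2, 6], [0, -2, -2, -2], [2, 6, -2, -7]].
An LDLᵀ factorisation of A has diagonal entries -2, -4, -1, -1.
That gives 4 negative pivots.
Hence Q is negative definite.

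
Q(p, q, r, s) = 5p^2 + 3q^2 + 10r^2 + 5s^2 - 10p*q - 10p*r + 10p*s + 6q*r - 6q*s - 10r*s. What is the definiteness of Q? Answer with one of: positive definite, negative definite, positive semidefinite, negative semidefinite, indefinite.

Write A = [[5, -5, -5, 5], [-5, 3, 3, -3], [-5, 3, 10, -5], [5, -3, -5, 5]].
Symmetric row and column elimination reduces A to a congruent diagonal form with pivots 5, -2, 7, 10/7.
Counting signs: 3 positive, 1 negative.
Hence Q is indefinite.

indefinite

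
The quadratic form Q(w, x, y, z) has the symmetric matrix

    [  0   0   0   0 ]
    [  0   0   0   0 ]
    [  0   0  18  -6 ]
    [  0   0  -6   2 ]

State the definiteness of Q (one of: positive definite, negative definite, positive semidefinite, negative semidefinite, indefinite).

positive semidefinite

Congruent diagonalization of A (simultaneous row and column reduction) yields pivots 0, 0, 18, 0.
Counting signs: 1 positive, 3 zero.
Hence Q is positive semidefinite.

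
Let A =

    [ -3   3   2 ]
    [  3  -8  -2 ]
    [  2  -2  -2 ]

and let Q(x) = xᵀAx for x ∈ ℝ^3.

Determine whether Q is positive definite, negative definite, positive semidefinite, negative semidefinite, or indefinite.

negative definite

Congruent diagonalization of A (simultaneous row and column reduction) yields pivots -3, -5, -2/3.
That gives 3 negative pivots.
Hence Q is negative definite.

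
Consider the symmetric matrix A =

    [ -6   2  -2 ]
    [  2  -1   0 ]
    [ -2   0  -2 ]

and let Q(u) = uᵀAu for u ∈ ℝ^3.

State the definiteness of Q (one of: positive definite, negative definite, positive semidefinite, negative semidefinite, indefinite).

negative semidefinite

Congruent diagonalization of A (simultaneous row and column reduction) yields pivots -6, -1/3, 0.
Counting signs: 2 negative, 1 zero.
Hence Q is negative semidefinite.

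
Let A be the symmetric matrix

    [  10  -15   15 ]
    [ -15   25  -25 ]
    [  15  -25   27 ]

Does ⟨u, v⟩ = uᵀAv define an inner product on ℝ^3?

Leading principal minors: Δ_1 = 10, Δ_2 = 25, Δ_3 = 50.
All leading principal minors are positive, so by Sylvester's criterion Q is positive definite.
⟨·,·⟩ is an inner product exactly when A is positive definite.

yes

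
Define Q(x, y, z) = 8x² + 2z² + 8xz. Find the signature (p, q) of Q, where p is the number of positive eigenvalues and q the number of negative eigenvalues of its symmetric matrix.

Write A = [[8, 0, 4], [0, 0, 0], [4, 0, 2]].
Congruent diagonalization of A (simultaneous row and column reduction) yields pivots 8, 0, 0.
That gives 1 positive, 2 zero pivots.

(1, 0)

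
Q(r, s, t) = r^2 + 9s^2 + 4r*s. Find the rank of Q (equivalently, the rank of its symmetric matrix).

2

The associated matrix is A = [[1, 2, 0], [2, 9, 0], [0, 0, 0]].
Congruent diagonalization of A (simultaneous row and column reduction) yields pivots 1, 5, 0.
Counting signs: 2 positive, 1 zero.
The rank is the number of nonzero pivots: 2.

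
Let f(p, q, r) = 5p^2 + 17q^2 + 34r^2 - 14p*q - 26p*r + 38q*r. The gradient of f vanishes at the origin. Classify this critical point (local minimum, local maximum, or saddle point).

The Hessian at the origin is H = [[10, -14, -26], [-14, 34, 38], [-26, 38, 68]].
Row-reducing H symmetrically gives the diagonal entries 10, 72/5, 2/9.
That gives 3 positive pivots.
H is positive definite, so the origin is a strict local minimum.

local minimum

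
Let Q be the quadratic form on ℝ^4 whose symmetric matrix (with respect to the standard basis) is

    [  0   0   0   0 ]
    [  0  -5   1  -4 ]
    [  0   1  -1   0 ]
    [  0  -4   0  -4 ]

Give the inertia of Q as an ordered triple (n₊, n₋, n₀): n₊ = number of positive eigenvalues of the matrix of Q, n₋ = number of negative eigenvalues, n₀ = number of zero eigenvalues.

(0, 2, 2)

Row-reducing A symmetrically gives the diagonal entries 0, -5, -4/5, 0.
Counting signs: 2 negative, 2 zero.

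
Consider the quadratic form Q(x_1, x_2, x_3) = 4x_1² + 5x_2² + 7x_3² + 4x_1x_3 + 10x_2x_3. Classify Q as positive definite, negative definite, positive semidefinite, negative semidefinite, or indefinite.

positive definite

The symmetric matrix is A = [[4, 0, 2], [0, 5, 5], [2, 5, 7]].
Congruent diagonalization of A (simultaneous row and column reduction) yields pivots 4, 5, 1.
So there are 3 positive pivots.
Hence Q is positive definite.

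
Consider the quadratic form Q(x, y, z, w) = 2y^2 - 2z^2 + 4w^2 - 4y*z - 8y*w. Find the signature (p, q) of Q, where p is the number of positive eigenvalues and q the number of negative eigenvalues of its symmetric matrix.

The symmetric matrix is A = [[0, 0, 0, 0], [0, 2, -2, -4], [0, -2, -2, 0], [0, -4, 0, 4]].
Symmetric row and column elimination reduces A to a congruent diagonal form with pivots 0, 2, -4, 0.
So there are 1 positive, 1 negative, 2 zero pivots.

(1, 1)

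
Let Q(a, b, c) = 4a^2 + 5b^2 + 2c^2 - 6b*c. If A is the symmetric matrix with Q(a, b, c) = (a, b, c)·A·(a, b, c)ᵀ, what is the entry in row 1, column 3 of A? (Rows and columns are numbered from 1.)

0

The coefficient of a·c in Q is 0. For a symmetric A this equals A[1,3] + A[3,1] = 2·A[1,3].
So A[1,3] = 0/2 = 0.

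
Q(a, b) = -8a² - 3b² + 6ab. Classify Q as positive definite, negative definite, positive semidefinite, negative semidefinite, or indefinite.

The symmetric matrix of Q is [[-8, 3], [3, -3]].
For the 2×2 matrix [[-8, 3], [3, -3]]: det = -8·-3 − (3)² = 15, trace = -11.
det > 0 so both eigenvalues share the sign of the trace; trace = -11 < 0 ⇒ both negative.

negative definite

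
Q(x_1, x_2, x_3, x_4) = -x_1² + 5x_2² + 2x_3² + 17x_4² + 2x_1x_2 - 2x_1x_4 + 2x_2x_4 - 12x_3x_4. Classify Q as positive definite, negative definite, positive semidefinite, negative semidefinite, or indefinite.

indefinite

Write A = [[-1, 1, 0, -1], [1, 5, 0, 1], [0, 0, 2, -6], [-1, 1, -6, 17]].
Applying the same elementary operations to the rows and columns of A produces a congruent diagonal matrix with entries -1, 6, 2, 0.
So there are 2 positive, 1 negative, 1 zero pivots.
Hence Q is indefinite.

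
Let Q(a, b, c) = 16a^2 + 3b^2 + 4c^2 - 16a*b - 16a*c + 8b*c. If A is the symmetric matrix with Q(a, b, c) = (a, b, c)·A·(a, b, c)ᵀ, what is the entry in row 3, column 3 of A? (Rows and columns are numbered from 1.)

4

The coefficient of c^2 in Q is 4, and that is exactly A[3,3].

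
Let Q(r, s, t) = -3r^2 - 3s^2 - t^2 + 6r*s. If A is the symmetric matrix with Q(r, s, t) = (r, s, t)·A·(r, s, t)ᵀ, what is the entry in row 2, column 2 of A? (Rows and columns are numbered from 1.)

-3

The coefficient of s^2 in Q is -3, and that is exactly A[2,2].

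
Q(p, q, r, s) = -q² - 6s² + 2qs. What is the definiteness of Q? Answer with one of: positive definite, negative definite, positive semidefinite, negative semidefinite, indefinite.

The symmetric matrix is A = [[0, 0, 0, 0], [0, -1, 0, 1], [0, 0, 0, 0], [0, 1, 0, -6]].
Row-reducing A symmetrically gives the diagonal entries 0, -1, 0, -5.
That gives 2 negative, 2 zero pivots.
Hence Q is negative semidefinite.

negative semidefinite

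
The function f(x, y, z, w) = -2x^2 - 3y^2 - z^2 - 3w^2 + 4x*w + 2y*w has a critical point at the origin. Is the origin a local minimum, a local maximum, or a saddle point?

The Hessian at the origin is H = [[-4, 0, 0, 4], [0, -6, 0, 2], [0, 0, -2, 0], [4, 2, 0, -6]].
An LDLᵀ factorisation of H has diagonal entries -4, -6, -2, -4/3.
Counting signs: 4 negative.
H is negative definite, so the origin is a strict local maximum.

local maximum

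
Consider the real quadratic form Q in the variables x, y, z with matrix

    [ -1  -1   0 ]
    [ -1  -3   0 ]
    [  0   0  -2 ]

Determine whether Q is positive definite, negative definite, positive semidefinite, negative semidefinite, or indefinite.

negative definite

Leading principal minors: Δ_1 = -1, Δ_2 = 2, Δ_3 = -4.
The signs alternate starting with Δ_1 < 0, so by Sylvester's criterion Q is negative definite.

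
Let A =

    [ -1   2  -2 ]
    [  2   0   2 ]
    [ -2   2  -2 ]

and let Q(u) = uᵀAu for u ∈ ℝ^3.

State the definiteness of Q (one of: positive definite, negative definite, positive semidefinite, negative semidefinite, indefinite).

Row-reducing A symmetrically gives the diagonal entries -1, 4, 1.
That gives 2 positive, 1 negative pivots.
Hence Q is indefinite.

indefinite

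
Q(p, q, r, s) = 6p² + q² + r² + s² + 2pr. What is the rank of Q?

4

Write A = [[6, 0, 1, 0], [0, 1, 0, 0], [1, 0, 1, 0], [0, 0, 0, 1]].
Congruent diagonalization of A (simultaneous row and column reduction) yields pivots 6, 1, 5/6, 1.
Counting signs: 4 positive.
The rank is the number of nonzero pivots: 4.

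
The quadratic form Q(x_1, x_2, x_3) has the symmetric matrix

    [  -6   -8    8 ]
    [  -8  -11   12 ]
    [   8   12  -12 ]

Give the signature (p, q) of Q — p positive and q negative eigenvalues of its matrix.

An LDLᵀ factorisation of A has diagonal entries -6, -1/3, 4.
So there are 1 positive, 2 negative pivots.

(1, 2)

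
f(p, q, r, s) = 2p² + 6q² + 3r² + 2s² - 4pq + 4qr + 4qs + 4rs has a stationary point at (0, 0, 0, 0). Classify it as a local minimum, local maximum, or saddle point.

The Hessian at the origin is H = [[4, -4, 0, 0], [-4, 12, 4, 4], [0, 4, 6, 4], [0, 4, 4, 4]].
Symmetric row and column elimination reduces H to a congruent diagonal form with pivots 4, 8, 4, 1.
So there are 4 positive pivots.
H is positive definite, so the origin is a strict local minimum.

local minimum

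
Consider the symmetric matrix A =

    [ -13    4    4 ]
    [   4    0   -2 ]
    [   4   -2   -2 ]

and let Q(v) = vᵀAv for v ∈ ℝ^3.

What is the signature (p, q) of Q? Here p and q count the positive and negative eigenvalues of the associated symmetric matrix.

Congruent diagonalization of A (simultaneous row and column reduction) yields pivots -13, 16/13, -5/4.
Counting signs: 1 positive, 2 negative.

(1, 2)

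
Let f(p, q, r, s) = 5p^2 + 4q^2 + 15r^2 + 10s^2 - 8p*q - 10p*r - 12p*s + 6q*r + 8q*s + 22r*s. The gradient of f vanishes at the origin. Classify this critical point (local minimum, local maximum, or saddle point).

The Hessian at the origin is H = [[10, -8, -10, -12], [-8, 8, 6, 8], [-10, 6, 30, 22], [-12, 8, 22, 20]].
An LDLᵀ factorisation of H has diagonal entries 10, 8/5, 35/2, 12/35.
That gives 4 positive pivots.
H is positive definite, so the origin is a strict local minimum.

local minimum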